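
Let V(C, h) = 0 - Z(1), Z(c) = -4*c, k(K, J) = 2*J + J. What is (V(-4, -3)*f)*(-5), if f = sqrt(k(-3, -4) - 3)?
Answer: -20*I*sqrt(15) ≈ -77.46*I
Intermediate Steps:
k(K, J) = 3*J
V(C, h) = 4 (V(C, h) = 0 - (-4) = 0 - 1*(-4) = 0 + 4 = 4)
f = I*sqrt(15) (f = sqrt(3*(-4) - 3) = sqrt(-12 - 3) = sqrt(-15) = I*sqrt(15) ≈ 3.873*I)
(V(-4, -3)*f)*(-5) = (4*(I*sqrt(15)))*(-5) = (4*I*sqrt(15))*(-5) = -20*I*sqrt(15)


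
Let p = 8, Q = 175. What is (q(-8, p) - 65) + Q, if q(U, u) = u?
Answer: 118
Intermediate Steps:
(q(-8, p) - 65) + Q = (8 - 65) + 175 = -57 + 175 = 118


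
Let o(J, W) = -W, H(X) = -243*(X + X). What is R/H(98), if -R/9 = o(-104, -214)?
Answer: 107/2646 ≈ 0.040438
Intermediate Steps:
H(X) = -486*X
R = -1926 (R = -(-9)*(-214) = -9*214 = -1926)
R/H(98) = -1926/((-486*98)) = -1926/(-47628) = -1926*(-1/47628) = 107/2646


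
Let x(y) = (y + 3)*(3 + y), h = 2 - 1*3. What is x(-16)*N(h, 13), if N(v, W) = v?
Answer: -169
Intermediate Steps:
h = -1 (h = 2 - 3 = -1)
x(y) = (3 + y)² (x(y) = (3 + y)*(3 + y) = (3 + y)²)
x(-16)*N(h, 13) = (3 - 16)²*(-1) = (-13)²*(-1) = 169*(-1) = -169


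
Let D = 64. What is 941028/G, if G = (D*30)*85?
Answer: 78419/13600 ≈ 5.7661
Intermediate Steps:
G = 163200 (G = (64*30)*85 = 1920*85 = 163200)
941028/G = 941028/163200 = 941028*(1/163200) = 78419/13600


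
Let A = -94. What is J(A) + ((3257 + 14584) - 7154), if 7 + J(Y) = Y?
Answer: 10586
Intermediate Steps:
J(Y) = -7 + Y
J(A) + ((3257 + 14584) - 7154) = (-7 - 94) + ((3257 + 14584) - 7154) = -101 + (17841 - 7154) = -101 + 10687 = 10586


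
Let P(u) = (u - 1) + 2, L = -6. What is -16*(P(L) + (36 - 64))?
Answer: 528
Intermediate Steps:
P(u) = 1 + u (P(u) = (-1 + u) + 2 = 1 + u)
-16*(P(L) + (36 - 64)) = -16*((1 - 6) + (36 - 64)) = -16*(-5 - 28) = -16*(-33) = 528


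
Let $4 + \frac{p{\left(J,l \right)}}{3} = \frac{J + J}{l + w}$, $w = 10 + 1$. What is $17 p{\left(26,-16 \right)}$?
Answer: $- \frac{3672}{5} \approx -734.4$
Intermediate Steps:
$w = 11$
$p{\left(J,l \right)} = -12 + \frac{6 J}{11 + l}$ ($p{\left(J,l \right)} = -12 + 3 \frac{J + J}{l + 11} = -12 + 3 \frac{2 J}{11 + l} = -12 + \frac{6 J}{11 + l}$)
$17 p{\left(26,-16 \right)} = 17 \frac{6 \left(-22 + 26 - -32\right)}{11 - 16} = 17 \frac{6 \left(-22 + 26 + 32\right)}{-5} = 17 \cdot 6 \left(- \frac{1}{5}\right) 36 = 17 \left(- \frac{216}{5}\right) = - \frac{3672}{5}$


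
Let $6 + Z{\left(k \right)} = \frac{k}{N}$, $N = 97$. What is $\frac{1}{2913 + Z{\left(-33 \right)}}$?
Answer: $\frac{97}{281946} \approx 0.00034404$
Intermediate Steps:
$Z{\left(k \right)} = -6 + \frac{k}{97}$
$\frac{1}{2913 + Z{\left(-33 \right)}} = \frac{1}{2913 + \left(-6 + \frac{1}{97} \left(-33\right)\right)} = \frac{1}{2913 - \frac{615}{97}} = \frac{1}{\frac{281946}{97}} = \frac{97}{281946}$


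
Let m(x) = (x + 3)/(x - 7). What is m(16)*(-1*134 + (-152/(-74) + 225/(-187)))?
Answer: -17503921/62271 ≈ -281.09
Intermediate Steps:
m(x) = (3 + x)/(-7 + x)
m(16)*(-1*134 + (-152/(-74) + 225/(-187))) = ((3 + 16)/(-7 + 16))*(-1*134 + (-152/(-74) + 225/(-187))) = (19/9)*(-134 + (-152*(-1/74) + 225*(-1/187))) = ((⅑)*19)*(-134 + (76/37 - 225/187)) = 19*(-134 + 5887/6919)/9 = (19/9)*(-921259/6919) = -17503921/62271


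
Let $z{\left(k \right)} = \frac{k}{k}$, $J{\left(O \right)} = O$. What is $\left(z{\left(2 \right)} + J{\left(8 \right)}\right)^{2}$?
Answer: $81$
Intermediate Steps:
$z{\left(k \right)} = 1$
$\left(z{\left(2 \right)} + J{\left(8 \right)}\right)^{2} = \left(1 + 8\right)^{2} = 9^{2} = 81$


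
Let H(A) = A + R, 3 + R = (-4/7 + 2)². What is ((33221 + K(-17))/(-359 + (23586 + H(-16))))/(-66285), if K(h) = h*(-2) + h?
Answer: -814331/37692700110 ≈ -2.1604e-5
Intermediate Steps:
R = -47/49 (R = -3 + (-4/7 + 2)² = -3 + (10/7)² = -3 + 100/49 = -47/49 ≈ -0.95918)
K(h) = -h (K(h) = -2*h + h = -h)
H(A) = -47/49 + A (H(A) = A - 47/49 = -47/49 + A)
((33221 + K(-17))/(-359 + (23586 + H(-16))))/(-66285) = ((33221 - 1*(-17))/(-359 + (23586 + (-47/49 - 16))))/(-66285) = ((33221 + 17)/(-359 + (23586 - 831/49)))*(-1/66285) = (33238/(-359 + 1154883/49))*(-1/66285) = (33238/(1137292/49))*(-1/66285) = (33238*(49/1137292))*(-1/66285) = (814331/568646)*(-1/66285) = -814331/37692700110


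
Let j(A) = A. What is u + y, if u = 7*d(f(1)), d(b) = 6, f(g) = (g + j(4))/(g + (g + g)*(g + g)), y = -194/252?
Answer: 5195/126 ≈ 41.230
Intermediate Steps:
y = -97/126 (y = -194*1/252 = -97/126 ≈ -0.76984)
f(g) = (4 + g)/(g + 4*g²) (f(g) = (g + 4)/(g + (g + g)*(g + g)) = (4 + g)/(g + (2*g)*(2*g)) = (4 + g)/(g + 4*g²))
u = 42 (u = 7*6 = 42)
u + y = 42 - 97/126 = 5195/126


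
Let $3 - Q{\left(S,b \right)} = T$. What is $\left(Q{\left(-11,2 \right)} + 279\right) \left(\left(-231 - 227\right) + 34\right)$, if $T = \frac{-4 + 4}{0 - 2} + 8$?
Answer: $-116176$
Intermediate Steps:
$T = 8$ ($T = \frac{0}{-2} + 8 = 0 \left(- \frac{1}{2}\right) + 8 = 0 + 8 = 8$)
$Q{\left(S,b \right)} = -5$ ($Q{\left(S,b \right)} = 3 - 8 = -5$)
$\left(Q{\left(-11,2 \right)} + 279\right) \left(\left(-231 - 227\right) + 34\right) = \left(-5 + 279\right) \left(\left(-231 - 227\right) + 34\right) = 274 \left(\left(-231 - 227\right) + 34\right) = 274 \left(-458 + 34\right) = 274 \left(-424\right) = -116176$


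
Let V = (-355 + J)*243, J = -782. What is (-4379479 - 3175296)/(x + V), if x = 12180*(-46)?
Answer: 7554775/836571 ≈ 9.0306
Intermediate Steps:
V = -276291 (V = (-355 - 782)*243 = -1137*243 = -276291)
x = -560280
(-4379479 - 3175296)/(x + V) = (-4379479 - 3175296)/(-560280 - 276291) = -7554775/(-836571) = -7554775*(-1/836571) = 7554775/836571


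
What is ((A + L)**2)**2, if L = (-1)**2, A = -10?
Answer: 6561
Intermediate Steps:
L = 1
((A + L)**2)**2 = ((-10 + 1)**2)**2 = ((-9)**2)**2 = 81**2 = 6561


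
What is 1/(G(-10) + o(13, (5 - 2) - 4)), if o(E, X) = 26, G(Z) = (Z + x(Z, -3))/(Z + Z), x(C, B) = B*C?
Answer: 1/25 ≈ 0.040000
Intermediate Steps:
G(Z) = -1 (G(Z) = (Z - 3*Z)/(Z + Z) = (-2*Z)/((2*Z)) = (-2*Z)*(1/(2*Z)) = -1)
1/(G(-10) + o(13, (5 - 2) - 4)) = 1/(-1 + 26) = 1/25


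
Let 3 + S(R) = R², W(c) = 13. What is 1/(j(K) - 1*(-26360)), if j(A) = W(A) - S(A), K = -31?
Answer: 1/25415 ≈ 3.9347e-5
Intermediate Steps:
S(R) = -3 + R²
j(A) = 16 - A² (j(A) = 13 - (-3 + A²) = 13 + (3 - A²) = 16 - A²)
1/(j(K) - 1*(-26360)) = 1/((16 - 1*(-31)²) - 1*(-26360)) = 1/((16 - 1*961) + 26360) = 1/((16 - 961) + 26360) = 1/(-945 + 26360) = 1/25415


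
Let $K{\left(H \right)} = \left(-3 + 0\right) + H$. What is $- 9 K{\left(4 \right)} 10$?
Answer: $-90$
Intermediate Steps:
$K{\left(H \right)} = -3 + H$
$- 9 K{\left(4 \right)} 10 = - 9 \left(-3 + 4\right) 10 = \left(-9\right) 1 \cdot 10 = \left(-9\right) 10 = -90$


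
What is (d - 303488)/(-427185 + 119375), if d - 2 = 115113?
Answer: 188373/307810 ≈ 0.61198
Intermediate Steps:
d = 115115 (d = 2 + 115113 = 115115)
(d - 303488)/(-427185 + 119375) = (115115 - 303488)/(-427185 + 119375) = -188373/(-307810) = -188373*(-1/307810) = 188373/307810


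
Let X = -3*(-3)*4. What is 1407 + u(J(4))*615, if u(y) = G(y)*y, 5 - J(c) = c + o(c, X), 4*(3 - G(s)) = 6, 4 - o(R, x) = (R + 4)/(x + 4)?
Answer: -1176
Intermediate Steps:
X = 36 (X = 9*4 = 36)
o(R, x) = 4 - (4 + R)/(4 + x) (o(R, x) = 4 - (R + 4)/(x + 4) = 4 - (4 + R)/(4 + x))
G(s) = 3/2 (G(s) = 3 - 1/4*6 = 3 - 3/2 = 3/2)
J(c) = 11/10 - 39*c/40 (J(c) = 5 - (c + (12 - c + 4*36)/(4 + 36)) = 5 - (c + (12 - c + 144)/40) = 5 - (c + (156 - c)/40) = 5 - (c + (39/10 - c/40)) = 5 - (39/10 + 39*c/40) = 5 + (-39/10 - 39*c/40) = 11/10 - 39*c/40)
u(y) = 3*y/2
1407 + u(J(4))*615 = 1407 + (3*(11/10 - 39/40*4)/2)*615 = 1407 + (3*(11/10 - 39/10)/2)*615 = 1407 + ((3/2)*(-14/5))*615 = 1407 - 21/5*615 = 1407 - 2583 = -1176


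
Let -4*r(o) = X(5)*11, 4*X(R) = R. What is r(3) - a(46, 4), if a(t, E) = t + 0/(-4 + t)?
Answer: -791/16 ≈ -49.438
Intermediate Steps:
X(R) = R/4
a(t, E) = t (a(t, E) = t + 0 = t)
r(o) = -55/16 (r(o) = -(1/4)*5*11/4 = -5*11/16 = -1/4*55/4 = -55/16)
r(3) - a(46, 4) = -55/16 - 1*46 = -55/16 - 46 = -791/16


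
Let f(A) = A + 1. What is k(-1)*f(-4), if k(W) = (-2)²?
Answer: -12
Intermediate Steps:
k(W) = 4
f(A) = 1 + A
k(-1)*f(-4) = 4*(1 - 4) = 4*(-3) = -12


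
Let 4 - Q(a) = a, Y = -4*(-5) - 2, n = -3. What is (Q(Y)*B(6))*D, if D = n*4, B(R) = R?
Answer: 1008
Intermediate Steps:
Y = 18 (Y = 20 - 2 = 18)
Q(a) = 4 - a
D = -12 (D = -3*4 = -12)
(Q(Y)*B(6))*D = ((4 - 1*18)*6)*(-12) = ((4 - 18)*6)*(-12) = -14*6*(-12) = -84*(-12) = 1008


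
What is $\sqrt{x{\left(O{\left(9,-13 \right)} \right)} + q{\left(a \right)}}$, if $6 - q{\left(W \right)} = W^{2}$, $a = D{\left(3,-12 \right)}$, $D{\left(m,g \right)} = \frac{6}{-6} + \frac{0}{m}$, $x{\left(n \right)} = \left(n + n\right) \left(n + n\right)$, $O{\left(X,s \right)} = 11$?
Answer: $\sqrt{489} \approx 22.113$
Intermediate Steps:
$x{\left(n \right)} = 4 n^{2}$ ($x{\left(n \right)} = 2 n 2 n = 4 n^{2}$)
$D{\left(m,g \right)} = -1$ ($D{\left(m,g \right)} = 6 \left(- \frac{1}{6}\right) + 0 = -1 + 0 = -1$)
$a = -1$
$q{\left(W \right)} = 6 - W^{2}$
$\sqrt{x{\left(O{\left(9,-13 \right)} \right)} + q{\left(a \right)}} = \sqrt{4 \cdot 11^{2} + \left(6 - \left(-1\right)^{2}\right)} = \sqrt{4 \cdot 121 + \left(6 - 1\right)} = \sqrt{484 + \left(6 - 1\right)} = \sqrt{484 + 5} = \sqrt{489}$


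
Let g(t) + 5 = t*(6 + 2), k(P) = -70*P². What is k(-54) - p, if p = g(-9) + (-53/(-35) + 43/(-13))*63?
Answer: -13255451/65 ≈ -2.0393e+5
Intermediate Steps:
g(t) = -5 + 8*t (g(t) = -5 + t*(6 + 2) = -5 + t*8 = -5 + 8*t)
p = -12349/65 (p = (-5 + 8*(-9)) + (-53/(-35) + 43/(-13))*63 = (-5 - 72) + (-53*(-1/35) + 43*(-1/13))*63 = -77 + (53/35 - 43/13)*63 = -77 - 816/455*63 = -77 - 7344/65 = -12349/65 ≈ -189.98)
k(-54) - p = -70*(-54)² - 1*(-12349/65) = -70*2916 + 12349/65 = -204120 + 12349/65 = -13255451/65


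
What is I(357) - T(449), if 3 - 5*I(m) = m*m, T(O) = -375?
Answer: -125571/5 ≈ -25114.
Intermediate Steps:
I(m) = ⅗ - m²/5 (I(m) = ⅗ - m*m/5 = ⅗ - m²/5)
I(357) - T(449) = (⅗ - ⅕*357²) - 1*(-375) = (⅗ - ⅕*127449) + 375 = (⅗ - 127449/5) + 375 = -127446/5 + 375 = -125571/5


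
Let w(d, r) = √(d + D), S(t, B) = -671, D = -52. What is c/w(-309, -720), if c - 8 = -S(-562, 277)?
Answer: -679*I/19 ≈ -35.737*I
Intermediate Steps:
w(d, r) = √(-52 + d) (w(d, r) = √(d - 52) = √(-52 + d))
c = 679 (c = 8 - 1*(-671) = 8 + 671 = 679)
c/w(-309, -720) = 679/(√(-52 - 309)) = 679/(√(-361)) = 679/((19*I)) = 679*(-I/19) = -679*I/19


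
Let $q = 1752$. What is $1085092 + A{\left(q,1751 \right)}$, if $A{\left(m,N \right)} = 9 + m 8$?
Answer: $1099117$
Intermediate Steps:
$A{\left(m,N \right)} = 9 + 8 m$
$1085092 + A{\left(q,1751 \right)} = 1085092 + \left(9 + 8 \cdot 1752\right) = 1085092 + \left(9 + 14016\right) = 1085092 + 14025 = 1099117$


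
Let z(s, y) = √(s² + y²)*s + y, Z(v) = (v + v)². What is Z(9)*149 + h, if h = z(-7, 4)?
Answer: 48280 - 7*√65 ≈ 48224.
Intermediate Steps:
Z(v) = 4*v² (Z(v) = (2*v)² = 4*v²)
z(s, y) = y + s*√(s² + y²) (z(s, y) = s*√(s² + y²) + y = y + s*√(s² + y²))
h = 4 - 7*√65 (h = 4 - 7*√((-7)² + 4²) = 4 - 7*√(49 + 16) = 4 - 7*√65 ≈ -52.436)
Z(9)*149 + h = (4*9²)*149 + (4 - 7*√65) = (4*81)*149 + (4 - 7*√65) = 324*149 + (4 - 7*√65) = 48276 + (4 - 7*√65) = 48280 - 7*√65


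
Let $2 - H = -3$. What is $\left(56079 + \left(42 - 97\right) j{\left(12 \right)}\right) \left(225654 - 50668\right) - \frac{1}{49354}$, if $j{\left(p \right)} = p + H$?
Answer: $\frac{476237868722335}{49354} \approx 9.6494 \cdot 10^{9}$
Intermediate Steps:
$H = 5$ ($H = 2 - -3 = 2 + 3 = 5$)
$j{\left(p \right)} = 5 + p$ ($j{\left(p \right)} = p + 5 = 5 + p$)
$\left(56079 + \left(42 - 97\right) j{\left(12 \right)}\right) \left(225654 - 50668\right) - \frac{1}{49354} = \left(56079 + \left(42 - 97\right) \left(5 + 12\right)\right) \left(225654 - 50668\right) - \frac{1}{49354} = \left(56079 - 935\right) 174986 - \frac{1}{49354} = 55144 \cdot 174986 - \frac{1}{49354} = 9649427984 - \frac{1}{49354} = \frac{476237868722335}{49354}$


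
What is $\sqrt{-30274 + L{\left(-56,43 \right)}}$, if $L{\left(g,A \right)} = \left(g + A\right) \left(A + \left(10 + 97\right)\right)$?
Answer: $4 i \sqrt{2014} \approx 179.51 i$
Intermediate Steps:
$L{\left(g,A \right)} = \left(107 + A\right) \left(A + g\right)$ ($L{\left(g,A \right)} = \left(A + g\right) \left(A + 107\right) = \left(A + g\right) \left(107 + A\right) = \left(107 + A\right) \left(A + g\right)$)
$\sqrt{-30274 + L{\left(-56,43 \right)}} = \sqrt{-30274 + \left(43^{2} + 107 \cdot 43 + 107 \left(-56\right) + 43 \left(-56\right)\right)} = \sqrt{-30274 + \left(1849 + 4601 - 5992 - 2408\right)} = \sqrt{-30274 - 1950} = \sqrt{-32224} = 4 i \sqrt{2014}$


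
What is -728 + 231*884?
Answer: 203476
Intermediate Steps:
-728 + 231*884 = -728 + 204204 = 203476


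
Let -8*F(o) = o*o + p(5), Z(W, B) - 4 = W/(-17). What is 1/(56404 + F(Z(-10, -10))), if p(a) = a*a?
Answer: 2312/130392739 ≈ 1.7731e-5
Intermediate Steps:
p(a) = a²
Z(W, B) = 4 - W/17 (Z(W, B) = 4 + W/(-17) = 4 + W*(-1/17) = 4 - W/17)
F(o) = -25/8 - o²/8 (F(o) = -(o*o + 5²)/8 = -(o² + 25)/8 = -(25 + o²)/8 = -25/8 - o²/8)
1/(56404 + F(Z(-10, -10))) = 1/(56404 + (-25/8 - (4 - 1/17*(-10))²/8)) = 1/(56404 + (-25/8 - (4 + 10/17)²/8)) = 1/(56404 + (-25/8 - (78/17)²/8)) = 1/(56404 + (-25/8 - ⅛*6084/289)) = 1/(56404 + (-25/8 - 1521/578)) = 1/(56404 - 13309/2312) = 1/(130392739/2312) = 2312/130392739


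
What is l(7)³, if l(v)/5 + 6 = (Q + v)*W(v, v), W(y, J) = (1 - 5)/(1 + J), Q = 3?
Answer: -166375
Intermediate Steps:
W(y, J) = -4/(1 + J)
l(v) = -30 - 20*(3 + v)/(1 + v) (l(v) = -30 + 5*((3 + v)*(-4/(1 + v))) = -30 + 5*(-4*(3 + v)/(1 + v)) = -30 - 20*(3 + v)/(1 + v))
l(7)³ = (10*(-9 - 5*7)/(1 + 7))³ = (10*(-9 - 35)/8)³ = (10*(⅛)*(-44))³ = (-55)³ = -166375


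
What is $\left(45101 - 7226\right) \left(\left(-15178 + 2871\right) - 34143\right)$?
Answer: $-1759293750$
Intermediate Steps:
$\left(45101 - 7226\right) \left(\left(-15178 + 2871\right) - 34143\right) = 37875 \left(-12307 - 34143\right) = 37875 \left(-46450\right) = -1759293750$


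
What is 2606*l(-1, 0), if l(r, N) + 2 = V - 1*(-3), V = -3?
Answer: -5212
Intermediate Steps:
l(r, N) = -2 (l(r, N) = -2 + (-3 - 1*(-3)) = -2 + (-3 + 3) = -2 + 0 = -2)
2606*l(-1, 0) = 2606*(-2) = -5212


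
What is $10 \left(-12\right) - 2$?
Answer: $-122$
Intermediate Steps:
$10 \left(-12\right) - 2 = -120 - 2 = -122$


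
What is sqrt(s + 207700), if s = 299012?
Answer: 2*sqrt(126678) ≈ 711.84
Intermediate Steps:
sqrt(s + 207700) = sqrt(299012 + 207700) = sqrt(506712) = 2*sqrt(126678)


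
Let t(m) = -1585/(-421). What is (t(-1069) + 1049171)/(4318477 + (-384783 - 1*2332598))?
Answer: 7887546/12036811 ≈ 0.65528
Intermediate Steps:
t(m) = 1585/421 (t(m) = -1585*(-1/421) = 1585/421)
(t(-1069) + 1049171)/(4318477 + (-384783 - 1*2332598)) = (1585/421 + 1049171)/(4318477 + (-384783 - 1*2332598)) = 441702576/(421*(4318477 + (-384783 - 2332598))) = 441702576/(421*(4318477 - 2717381)) = (441702576/421)/1601096 = (441702576/421)*(1/1601096) = 7887546/12036811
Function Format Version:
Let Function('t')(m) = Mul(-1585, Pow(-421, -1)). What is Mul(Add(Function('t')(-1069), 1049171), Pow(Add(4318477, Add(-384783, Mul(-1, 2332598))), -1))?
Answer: Rational(7887546, 12036811) ≈ 0.65528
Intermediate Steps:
Function('t')(m) = Rational(1585, 421) (Function('t')(m) = Mul(-1585, Rational(-1, 421)) = Rational(1585, 421))
Mul(Add(Function('t')(-1069), 1049171), Pow(Add(4318477, Add(-384783, Mul(-1, 2332598))), -1)) = Mul(Add(Rational(1585, 421), 1049171), Pow(Add(4318477, Add(-384783, Mul(-1, 2332598))), -1)) = Mul(Rational(441702576, 421), Pow(Add(4318477, Add(-384783, -2332598)), -1)) = Mul(Rational(441702576, 421), Pow(Add(4318477, -2717381), -1)) = Mul(Rational(441702576, 421), Pow(1601096, -1)) = Mul(Rational(441702576, 421), Rational(1, 1601096)) = Rational(7887546, 12036811)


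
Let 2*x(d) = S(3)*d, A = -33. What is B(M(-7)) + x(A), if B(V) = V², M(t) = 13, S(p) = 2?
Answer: 136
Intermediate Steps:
x(d) = d (x(d) = (2*d)/2 = d)
B(M(-7)) + x(A) = 13² - 33 = 169 - 33 = 136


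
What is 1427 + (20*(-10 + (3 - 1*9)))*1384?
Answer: -441453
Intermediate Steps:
1427 + (20*(-10 + (3 - 1*9)))*1384 = 1427 + (20*(-10 + (3 - 9)))*1384 = 1427 + (20*(-10 - 6))*1384 = 1427 + (20*(-16))*1384 = 1427 - 320*1384 = 1427 - 442880 = -441453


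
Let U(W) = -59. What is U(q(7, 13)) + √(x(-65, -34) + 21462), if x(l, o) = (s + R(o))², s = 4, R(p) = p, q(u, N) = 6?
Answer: -59 + √22362 ≈ 90.539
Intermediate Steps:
x(l, o) = (4 + o)²
U(q(7, 13)) + √(x(-65, -34) + 21462) = -59 + √((4 - 34)² + 21462) = -59 + √((-30)² + 21462) = -59 + √(900 + 21462) = -59 + √22362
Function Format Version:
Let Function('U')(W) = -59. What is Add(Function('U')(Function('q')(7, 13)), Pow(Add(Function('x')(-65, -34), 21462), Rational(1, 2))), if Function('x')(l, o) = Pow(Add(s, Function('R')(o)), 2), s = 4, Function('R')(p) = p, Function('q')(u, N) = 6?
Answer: Add(-59, Pow(22362, Rational(1, 2))) ≈ 90.539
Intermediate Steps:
Function('x')(l, o) = Pow(Add(4, o), 2)
Add(Function('U')(Function('q')(7, 13)), Pow(Add(Function('x')(-65, -34), 21462), Rational(1, 2))) = Add(-59, Pow(Add(Pow(Add(4, -34), 2), 21462), Rational(1, 2))) = Add(-59, Pow(Add(Pow(-30, 2), 21462), Rational(1, 2))) = Add(-59, Pow(Add(900, 21462), Rational(1, 2))) = Add(-59, Pow(22362, Rational(1, 2)))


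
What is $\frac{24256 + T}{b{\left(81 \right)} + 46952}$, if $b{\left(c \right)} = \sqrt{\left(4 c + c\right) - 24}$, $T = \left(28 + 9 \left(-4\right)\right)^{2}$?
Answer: $\frac{1141872640}{2204489923} - \frac{24320 \sqrt{381}}{2204489923} \approx 0.51776$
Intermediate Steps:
$T = 64$ ($T = \left(28 - 36\right)^{2} = \left(-8\right)^{2} = 64$)
$b{\left(c \right)} = \sqrt{-24 + 5 c}$ ($b{\left(c \right)} = \sqrt{5 c - 24} = \sqrt{-24 + 5 c}$)
$\frac{24256 + T}{b{\left(81 \right)} + 46952} = \frac{24256 + 64}{\sqrt{-24 + 5 \cdot 81} + 46952} = \frac{24320}{\sqrt{-24 + 405} + 46952} = \frac{24320}{\sqrt{381} + 46952} = \frac{24320}{46952 + \sqrt{381}}$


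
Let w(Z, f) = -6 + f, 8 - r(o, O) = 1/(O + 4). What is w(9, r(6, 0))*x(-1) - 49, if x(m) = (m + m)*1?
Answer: -105/2 ≈ -52.500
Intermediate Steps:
r(o, O) = 8 - 1/(4 + O) (r(o, O) = 8 - 1/(O + 4) = 8 - 1/(4 + O))
x(m) = 2*m (x(m) = (2*m)*1 = 2*m)
w(9, r(6, 0))*x(-1) - 49 = (-6 + (31 + 8*0)/(4 + 0))*(2*(-1)) - 49 = (-6 + (31 + 0)/4)*(-2) - 49 = (-6 + (¼)*31)*(-2) - 49 = (-6 + 31/4)*(-2) - 49 = (7/4)*(-2) - 49 = -7/2 - 49 = -105/2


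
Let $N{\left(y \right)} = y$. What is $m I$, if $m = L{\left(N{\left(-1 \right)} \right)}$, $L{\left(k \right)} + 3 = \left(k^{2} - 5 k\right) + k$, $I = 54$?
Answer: $108$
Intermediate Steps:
$L{\left(k \right)} = -3 + k^{2} - 4 k$ ($L{\left(k \right)} = -3 + \left(\left(k^{2} - 5 k\right) + k\right) = -3 + \left(k^{2} - 4 k\right) = -3 + k^{2} - 4 k$)
$m = 2$ ($m = -3 + \left(-1\right)^{2} - -4 = -3 + 1 + 4 = 2$)
$m I = 2 \cdot 54 = 108$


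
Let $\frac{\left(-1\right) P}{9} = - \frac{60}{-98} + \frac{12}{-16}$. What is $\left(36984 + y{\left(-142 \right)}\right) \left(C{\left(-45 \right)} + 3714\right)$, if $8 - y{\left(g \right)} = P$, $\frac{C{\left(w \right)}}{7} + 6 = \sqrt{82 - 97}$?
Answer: $\frac{6655673502}{49} + \frac{7250189 i \sqrt{15}}{28} \approx 1.3583 \cdot 10^{8} + 1.0029 \cdot 10^{6} i$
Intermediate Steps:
$C{\left(w \right)} = -42 + 7 i \sqrt{15}$ ($C{\left(w \right)} = -42 + 7 \sqrt{82 - 97} = -42 + 7 \sqrt{-15} = -42 + 7 i \sqrt{15}$)
$P = \frac{243}{196}$ ($P = - 9 \left(- \frac{60}{-98} + \frac{12}{-16}\right) = - 9 \left(\left(-60\right) \left(- \frac{1}{98}\right) + 12 \left(- \frac{1}{16}\right)\right) = - 9 \left(\frac{30}{49} - \frac{3}{4}\right) = \left(-9\right) \left(- \frac{27}{196}\right) = \frac{243}{196} \approx 1.2398$)
$y{\left(g \right)} = \frac{1325}{196}$ ($y{\left(g \right)} = 8 - \frac{243}{196} = \frac{1325}{196}$)
$\left(36984 + y{\left(-142 \right)}\right) \left(C{\left(-45 \right)} + 3714\right) = \left(36984 + \frac{1325}{196}\right) \left(\left(-42 + 7 i \sqrt{15}\right) + 3714\right) = \frac{7250189 \left(3672 + 7 i \sqrt{15}\right)}{196} = \frac{6655673502}{49} + \frac{7250189 i \sqrt{15}}{28}$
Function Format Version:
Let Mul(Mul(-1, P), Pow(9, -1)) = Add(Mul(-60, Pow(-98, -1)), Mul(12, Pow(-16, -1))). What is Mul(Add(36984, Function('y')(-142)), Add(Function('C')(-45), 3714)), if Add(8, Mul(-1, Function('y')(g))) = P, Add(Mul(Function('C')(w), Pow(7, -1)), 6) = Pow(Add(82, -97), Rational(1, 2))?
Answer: Add(Rational(6655673502, 49), Mul(Rational(7250189, 28), I, Pow(15, Rational(1, 2)))) ≈ Add(1.3583e+8, Mul(1.0029e+6, I))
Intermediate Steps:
Function('C')(w) = Add(-42, Mul(7, I, Pow(15, Rational(1, 2)))) (Function('C')(w) = Add(-42, Mul(7, Pow(Add(82, -97), Rational(1, 2)))) = Add(-42, Mul(7, Pow(-15, Rational(1, 2)))) = Add(-42, Mul(7, Mul(I, Pow(15, Rational(1, 2))))) = Add(-42, Mul(7, I, Pow(15, Rational(1, 2)))))
P = Rational(243, 196) (P = Mul(-9, Add(Mul(-60, Pow(-98, -1)), Mul(12, Pow(-16, -1)))) = Mul(-9, Add(Mul(-60, Rational(-1, 98)), Mul(12, Rational(-1, 16)))) = Mul(-9, Add(Rational(30, 49), Rational(-3, 4))) = Mul(-9, Rational(-27, 196)) = Rational(243, 196) ≈ 1.2398)
Function('y')(g) = Rational(1325, 196) (Function('y')(g) = Add(8, Mul(-1, Rational(243, 196))) = Add(8, Rational(-243, 196)) = Rational(1325, 196))
Mul(Add(36984, Function('y')(-142)), Add(Function('C')(-45), 3714)) = Mul(Add(36984, Rational(1325, 196)), Add(Add(-42, Mul(7, I, Pow(15, Rational(1, 2)))), 3714)) = Mul(Rational(7250189, 196), Add(3672, Mul(7, I, Pow(15, Rational(1, 2))))) = Add(Rational(6655673502, 49), Mul(Rational(7250189, 28), I, Pow(15, Rational(1, 2))))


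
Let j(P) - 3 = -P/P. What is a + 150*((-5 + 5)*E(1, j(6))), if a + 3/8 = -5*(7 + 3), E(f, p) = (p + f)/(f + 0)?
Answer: -403/8 ≈ -50.375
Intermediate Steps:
j(P) = 2 (j(P) = 3 - P/P = 3 - 1*1 = 3 - 1 = 2)
E(f, p) = (f + p)/f
a = -403/8 (a = -3/8 - 5*(7 + 3) = -3/8 - 5*10 = -3/8 - 50 = -403/8 ≈ -50.375)
a + 150*((-5 + 5)*E(1, j(6))) = -403/8 + 150*((-5 + 5)*((1 + 2)/1)) = -403/8 + 150*(0*(1*3)) = -403/8 + 150*(0*3) = -403/8 + 150*0 = -403/8 + 0 = -403/8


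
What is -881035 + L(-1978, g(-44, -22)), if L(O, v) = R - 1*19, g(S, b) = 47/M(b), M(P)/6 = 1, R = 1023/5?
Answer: -4404247/5 ≈ -8.8085e+5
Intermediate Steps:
R = 1023/5 (R = 1023*(⅕) = 1023/5 ≈ 204.60)
M(P) = 6 (M(P) = 6*1 = 6)
g(S, b) = 47/6
L(O, v) = 928/5 (L(O, v) = 1023/5 - 1*19 = 1023/5 - 19 = 928/5)
-881035 + L(-1978, g(-44, -22)) = -881035 + 928/5 = -4404247/5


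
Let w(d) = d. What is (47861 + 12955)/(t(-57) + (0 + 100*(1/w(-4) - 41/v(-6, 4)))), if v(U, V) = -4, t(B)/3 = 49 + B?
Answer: 3801/61 ≈ 62.311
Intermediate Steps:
t(B) = 147 + 3*B (t(B) = 3*(49 + B) = 147 + 3*B)
(47861 + 12955)/(t(-57) + (0 + 100*(1/w(-4) - 41/v(-6, 4)))) = (47861 + 12955)/((147 + 3*(-57)) + (0 + 100*(1/(-4) - 41/(-4)))) = 60816/((147 - 171) + (0 + 100*(1*(-1/4) - 41*(-1/4)))) = 60816/(-24 + (0 + 100*(-1/4 + 41/4))) = 60816/(-24 + (0 + 100*10)) = 60816/(-24 + (0 + 1000)) = 60816/(-24 + 1000) = 60816/976 = 60816*(1/976) = 3801/61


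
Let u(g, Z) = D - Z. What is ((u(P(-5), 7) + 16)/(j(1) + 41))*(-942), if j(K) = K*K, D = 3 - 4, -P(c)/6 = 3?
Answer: -1256/7 ≈ -179.43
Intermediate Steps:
P(c) = -18 (P(c) = -6*3 = -18)
D = -1
u(g, Z) = -1 - Z
j(K) = K²
((u(P(-5), 7) + 16)/(j(1) + 41))*(-942) = (((-1 - 1*7) + 16)/(1² + 41))*(-942) = (((-1 - 7) + 16)/(1 + 41))*(-942) = ((-8 + 16)/42)*(-942) = (8*(1/42))*(-942) = (4/21)*(-942) = -1256/7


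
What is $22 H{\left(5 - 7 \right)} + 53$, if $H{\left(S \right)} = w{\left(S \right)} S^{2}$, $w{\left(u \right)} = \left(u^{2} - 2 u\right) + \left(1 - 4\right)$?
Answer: $493$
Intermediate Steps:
$w{\left(u \right)} = -3 + u^{2} - 2 u$ ($w{\left(u \right)} = \left(u^{2} - 2 u\right) - 3 = -3 + u^{2} - 2 u$)
$H{\left(S \right)} = S^{2} \left(-3 + S^{2} - 2 S\right)$ ($H{\left(S \right)} = \left(-3 + S^{2} - 2 S\right) S^{2} = S^{2} \left(-3 + S^{2} - 2 S\right)$)
$22 H{\left(5 - 7 \right)} + 53 = 22 \left(5 - 7\right)^{2} \left(-3 + \left(5 - 7\right)^{2} - 2 \left(5 - 7\right)\right) + 53 = 22 \left(-2\right)^{2} \left(-3 + \left(-2\right)^{2} - -4\right) + 53 = 22 \cdot 4 \left(-3 + 4 + 4\right) + 53 = 22 \cdot 4 \cdot 5 + 53 = 22 \cdot 20 + 53 = 440 + 53 = 493$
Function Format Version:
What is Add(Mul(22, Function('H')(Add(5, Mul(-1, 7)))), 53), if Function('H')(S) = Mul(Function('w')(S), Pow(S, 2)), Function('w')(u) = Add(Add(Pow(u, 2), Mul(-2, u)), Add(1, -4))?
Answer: 493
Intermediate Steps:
Function('w')(u) = Add(-3, Pow(u, 2), Mul(-2, u)) (Function('w')(u) = Add(Add(Pow(u, 2), Mul(-2, u)), -3) = Add(-3, Pow(u, 2), Mul(-2, u)))
Function('H')(S) = Mul(Pow(S, 2), Add(-3, Pow(S, 2), Mul(-2, S))) (Function('H')(S) = Mul(Add(-3, Pow(S, 2), Mul(-2, S)), Pow(S, 2)) = Mul(Pow(S, 2), Add(-3, Pow(S, 2), Mul(-2, S))))
Add(Mul(22, Function('H')(Add(5, Mul(-1, 7)))), 53) = Add(Mul(22, Mul(Pow(Add(5, Mul(-1, 7)), 2), Add(-3, Pow(Add(5, Mul(-1, 7)), 2), Mul(-2, Add(5, Mul(-1, 7)))))), 53) = Add(Mul(22, Mul(Pow(Add(5, -7), 2), Add(-3, Pow(Add(5, -7), 2), Mul(-2, Add(5, -7))))), 53) = Add(Mul(22, Mul(Pow(-2, 2), Add(-3, Pow(-2, 2), Mul(-2, -2)))), 53) = Add(Mul(22, Mul(4, Add(-3, 4, 4))), 53) = Add(Mul(22, Mul(4, 5)), 53) = Add(Mul(22, 20), 53) = Add(440, 53) = 493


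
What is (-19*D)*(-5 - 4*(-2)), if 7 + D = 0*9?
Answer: 399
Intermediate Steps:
D = -7 (D = -7 + 0*9 = -7 + 0 = -7)
(-19*D)*(-5 - 4*(-2)) = (-19*(-7))*(-5 - 4*(-2)) = 133*(-5 + 8) = 133*3 = 399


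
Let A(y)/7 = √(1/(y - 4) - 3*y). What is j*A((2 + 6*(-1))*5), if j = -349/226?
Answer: -2443*√8634/2712 ≈ -83.703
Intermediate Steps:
A(y) = 7*√(1/(-4 + y) - 3*y) (A(y) = 7*√(1/(y - 4) - 3*y) = 7*√(1/(-4 + y) - 3*y))
j = -349/226 (j = -349*1/226 = -349/226 ≈ -1.5442)
j*A((2 + 6*(-1))*5) = -2443*√((1 - 3*(2 + 6*(-1))*5*(-4 + (2 + 6*(-1))*5))/(-4 + (2 + 6*(-1))*5))/226 = -2443*√((1 - 3*(2 - 6)*5*(-4 + (2 - 6)*5))/(-4 + (2 - 6)*5))/226 = -2443*√((1 - 3*(-4*5)*(-4 - 4*5))/(-4 - 4*5))/226 = -2443*√((1 - 3*(-20)*(-4 - 20))/(-4 - 20))/226 = -2443*√((1 - 3*(-20)*(-24))/(-24))/226 = -2443*√(-(1 - 1440)/24)/226 = -2443*√(-1/24*(-1439))/226 = -2443*√(1439/24)/226 = -2443*√8634/12/226 = -2443*√8634/2712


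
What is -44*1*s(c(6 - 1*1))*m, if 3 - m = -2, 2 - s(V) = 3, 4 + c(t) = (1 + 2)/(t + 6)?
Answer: 220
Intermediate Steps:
c(t) = -4 + 3/(6 + t) (c(t) = -4 + (1 + 2)/(t + 6) = -4 + 3/(6 + t))
s(V) = -1 (s(V) = 2 - 1*3 = 2 - 3 = -1)
m = 5 (m = 3 - 1*(-2) = 3 + 2 = 5)
-44*1*s(c(6 - 1*1))*m = -44*1*(-1)*5 = -(-44)*5 = -44*(-5) = 220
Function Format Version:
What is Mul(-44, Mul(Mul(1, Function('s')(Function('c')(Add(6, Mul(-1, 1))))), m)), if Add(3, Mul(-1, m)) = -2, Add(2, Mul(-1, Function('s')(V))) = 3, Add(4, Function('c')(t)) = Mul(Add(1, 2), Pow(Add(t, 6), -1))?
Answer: 220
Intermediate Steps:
Function('c')(t) = Add(-4, Mul(3, Pow(Add(6, t), -1))) (Function('c')(t) = Add(-4, Mul(Add(1, 2), Pow(Add(t, 6), -1))) = Add(-4, Mul(3, Pow(Add(6, t), -1))))
Function('s')(V) = -1 (Function('s')(V) = Add(2, Mul(-1, 3)) = Add(2, -3) = -1)
m = 5 (m = Add(3, Mul(-1, -2)) = Add(3, 2) = 5)
Mul(-44, Mul(Mul(1, Function('s')(Function('c')(Add(6, Mul(-1, 1))))), m)) = Mul(-44, Mul(Mul(1, -1), 5)) = Mul(-44, Mul(-1, 5)) = Mul(-44, -5) = 220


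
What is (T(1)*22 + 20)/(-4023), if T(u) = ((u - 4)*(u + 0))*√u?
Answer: 46/4023 ≈ 0.011434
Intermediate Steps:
T(u) = u^(3/2)*(-4 + u) (T(u) = ((-4 + u)*u)*√u = (u*(-4 + u))*√u = u^(3/2)*(-4 + u))
(T(1)*22 + 20)/(-4023) = ((1^(3/2)*(-4 + 1))*22 + 20)/(-4023) = ((1*(-3))*22 + 20)*(-1/4023) = (-3*22 + 20)*(-1/4023) = (-66 + 20)*(-1/4023) = -46*(-1/4023) = 46/4023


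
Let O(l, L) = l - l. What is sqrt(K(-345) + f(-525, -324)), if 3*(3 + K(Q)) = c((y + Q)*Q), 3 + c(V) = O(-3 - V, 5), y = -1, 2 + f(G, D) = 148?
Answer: sqrt(142) ≈ 11.916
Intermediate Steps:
f(G, D) = 146 (f(G, D) = -2 + 148 = 146)
O(l, L) = 0
c(V) = -3 (c(V) = -3 + 0 = -3)
K(Q) = -4 (K(Q) = -3 + (1/3)*(-3) = -3 - 1 = -4)
sqrt(K(-345) + f(-525, -324)) = sqrt(-4 + 146) = sqrt(142)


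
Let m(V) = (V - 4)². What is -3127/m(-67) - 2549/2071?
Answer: -19325526/10439911 ≈ -1.8511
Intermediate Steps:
m(V) = (-4 + V)²
-3127/m(-67) - 2549/2071 = -3127/(-4 - 67)² - 2549/2071 = -3127/((-71)²) - 2549*1/2071 = -3127/5041 - 2549/2071 = -19325526/10439911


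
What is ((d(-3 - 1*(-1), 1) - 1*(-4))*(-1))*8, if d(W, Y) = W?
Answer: -16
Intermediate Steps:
((d(-3 - 1*(-1), 1) - 1*(-4))*(-1))*8 = (((-3 - 1*(-1)) - 1*(-4))*(-1))*8 = (((-3 + 1) + 4)*(-1))*8 = ((-2 + 4)*(-1))*8 = (2*(-1))*8 = -2*8 = -16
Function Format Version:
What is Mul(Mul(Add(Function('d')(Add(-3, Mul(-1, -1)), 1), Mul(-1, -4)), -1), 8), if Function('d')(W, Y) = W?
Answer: -16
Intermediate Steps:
Mul(Mul(Add(Function('d')(Add(-3, Mul(-1, -1)), 1), Mul(-1, -4)), -1), 8) = Mul(Mul(Add(Add(-3, Mul(-1, -1)), Mul(-1, -4)), -1), 8) = Mul(Mul(Add(Add(-3, 1), 4), -1), 8) = Mul(Mul(Add(-2, 4), -1), 8) = Mul(Mul(2, -1), 8) = Mul(-2, 8) = -16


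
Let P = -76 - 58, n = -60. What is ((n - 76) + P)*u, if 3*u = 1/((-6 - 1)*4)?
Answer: 45/14 ≈ 3.2143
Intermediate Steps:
P = -134
u = -1/84 (u = 1/(3*(((-6 - 1)*4))) = 1/(3*((-7*4))) = (1/3)/(-28) = (1/3)*(-1/28) = -1/84 ≈ -0.011905)
((n - 76) + P)*u = ((-60 - 76) - 134)*(-1/84) = (-136 - 134)*(-1/84) = -270*(-1/84) = 45/14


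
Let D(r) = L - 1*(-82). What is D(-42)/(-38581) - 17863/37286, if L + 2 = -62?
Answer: -689843551/1438531166 ≈ -0.47955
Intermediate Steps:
L = -64 (L = -2 - 62 = -64)
D(r) = 18 (D(r) = -64 - 1*(-82) = -64 + 82 = 18)
D(-42)/(-38581) - 17863/37286 = 18/(-38581) - 17863/37286 = 18*(-1/38581) - 17863*1/37286 = -18/38581 - 17863/37286 = -689843551/1438531166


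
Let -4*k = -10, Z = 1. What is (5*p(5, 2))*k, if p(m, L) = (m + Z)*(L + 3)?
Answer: 375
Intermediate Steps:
p(m, L) = (1 + m)*(3 + L) (p(m, L) = (m + 1)*(L + 3) = (1 + m)*(3 + L))
k = 5/2 (k = -¼*(-10) = 5/2 ≈ 2.5000)
(5*p(5, 2))*k = (5*(3 + 2 + 3*5 + 2*5))*(5/2) = (5*(3 + 2 + 15 + 10))*(5/2) = (5*30)*(5/2) = 150*(5/2) = 375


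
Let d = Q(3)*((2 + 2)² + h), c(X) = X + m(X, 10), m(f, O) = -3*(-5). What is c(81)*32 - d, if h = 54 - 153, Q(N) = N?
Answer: 3321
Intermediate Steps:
m(f, O) = 15
h = -99
c(X) = 15 + X (c(X) = X + 15 = 15 + X)
d = -249 (d = 3*((2 + 2)² - 99) = 3*(4² - 99) = 3*(16 - 99) = 3*(-83) = -249)
c(81)*32 - d = (15 + 81)*32 - 1*(-249) = 96*32 + 249 = 3072 + 249 = 3321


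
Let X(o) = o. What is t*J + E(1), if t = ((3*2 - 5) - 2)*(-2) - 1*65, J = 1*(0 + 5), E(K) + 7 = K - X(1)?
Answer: -322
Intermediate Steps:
E(K) = -8 + K (E(K) = -7 + (K - 1*1) = -7 + (K - 1) = -7 + (-1 + K) = -8 + K)
J = 5 (J = 1*5 = 5)
t = -63 (t = ((6 - 5) - 2)*(-2) - 65 = (1 - 2)*(-2) - 65 = -1*(-2) - 65 = 2 - 65 = -63)
t*J + E(1) = -63*5 + (-8 + 1) = -315 - 7 = -322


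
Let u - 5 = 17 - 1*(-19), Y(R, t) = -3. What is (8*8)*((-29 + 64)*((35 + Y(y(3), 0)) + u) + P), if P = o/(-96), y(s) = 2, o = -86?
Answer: 490732/3 ≈ 1.6358e+5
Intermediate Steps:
u = 41 (u = 5 + (17 - 1*(-19)) = 5 + (17 + 19) = 5 + 36 = 41)
P = 43/48 (P = -86/(-96) = -86*(-1/96) = 43/48 ≈ 0.89583)
(8*8)*((-29 + 64)*((35 + Y(y(3), 0)) + u) + P) = (8*8)*((-29 + 64)*((35 - 3) + 41) + 43/48) = 64*(35*(32 + 41) + 43/48) = 64*(35*73 + 43/48) = 64*(2555 + 43/48) = 64*(122683/48) = 490732/3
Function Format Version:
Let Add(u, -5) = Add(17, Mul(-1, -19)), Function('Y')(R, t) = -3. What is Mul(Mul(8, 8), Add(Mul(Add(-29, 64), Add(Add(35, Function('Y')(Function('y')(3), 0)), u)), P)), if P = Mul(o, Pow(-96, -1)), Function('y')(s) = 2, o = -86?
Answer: Rational(490732, 3) ≈ 1.6358e+5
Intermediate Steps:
u = 41 (u = Add(5, Add(17, Mul(-1, -19))) = Add(5, Add(17, 19)) = Add(5, 36) = 41)
P = Rational(43, 48) (P = Mul(-86, Pow(-96, -1)) = Mul(-86, Rational(-1, 96)) = Rational(43, 48) ≈ 0.89583)
Mul(Mul(8, 8), Add(Mul(Add(-29, 64), Add(Add(35, Function('Y')(Function('y')(3), 0)), u)), P)) = Mul(Mul(8, 8), Add(Mul(Add(-29, 64), Add(Add(35, -3), 41)), Rational(43, 48))) = Mul(64, Add(Mul(35, Add(32, 41)), Rational(43, 48))) = Mul(64, Add(Mul(35, 73), Rational(43, 48))) = Mul(64, Add(2555, Rational(43, 48))) = Mul(64, Rational(122683, 48)) = Rational(490732, 3)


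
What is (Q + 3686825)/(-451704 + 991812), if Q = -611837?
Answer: 256249/45009 ≈ 5.6933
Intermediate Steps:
(Q + 3686825)/(-451704 + 991812) = (-611837 + 3686825)/(-451704 + 991812) = 3074988/540108 = 3074988*(1/540108) = 256249/45009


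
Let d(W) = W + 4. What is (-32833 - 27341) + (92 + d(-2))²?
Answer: -51338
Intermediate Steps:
d(W) = 4 + W
(-32833 - 27341) + (92 + d(-2))² = (-32833 - 27341) + (92 + (4 - 2))² = -60174 + (92 + 2)² = -60174 + 94² = -60174 + 8836 = -51338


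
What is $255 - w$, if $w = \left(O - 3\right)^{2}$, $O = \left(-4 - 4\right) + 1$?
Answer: $155$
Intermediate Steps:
$O = -7$ ($O = -8 + 1 = -7$)
$w = 100$ ($w = \left(-7 - 3\right)^{2} = \left(-10\right)^{2} = 100$)
$255 - w = 255 - 100 = 155$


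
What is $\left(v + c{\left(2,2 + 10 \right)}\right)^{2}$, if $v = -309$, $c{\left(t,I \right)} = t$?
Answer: $94249$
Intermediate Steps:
$\left(v + c{\left(2,2 + 10 \right)}\right)^{2} = \left(-309 + 2\right)^{2} = \left(-307\right)^{2} = 94249$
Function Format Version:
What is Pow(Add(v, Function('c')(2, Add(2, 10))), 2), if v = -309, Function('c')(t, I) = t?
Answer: 94249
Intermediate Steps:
Pow(Add(v, Function('c')(2, Add(2, 10))), 2) = Pow(Add(-309, 2), 2) = Pow(-307, 2) = 94249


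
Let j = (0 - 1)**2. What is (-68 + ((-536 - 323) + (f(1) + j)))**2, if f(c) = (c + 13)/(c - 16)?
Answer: 193321216/225 ≈ 8.5921e+5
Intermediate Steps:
j = 1 (j = (-1)**2 = 1)
f(c) = (13 + c)/(-16 + c)
(-68 + ((-536 - 323) + (f(1) + j)))**2 = (-68 + ((-536 - 323) + ((13 + 1)/(-16 + 1) + 1)))**2 = (-68 + (-859 + (14/(-15) + 1)))**2 = (-68 + (-859 + (-1/15*14 + 1)))**2 = (-68 + (-859 + (-14/15 + 1)))**2 = (-68 + (-859 + 1/15))**2 = (-68 - 12884/15)**2 = (-13904/15)**2 = 193321216/225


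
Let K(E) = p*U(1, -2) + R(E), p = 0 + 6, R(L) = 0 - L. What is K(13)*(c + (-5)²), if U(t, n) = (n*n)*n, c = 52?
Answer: -4697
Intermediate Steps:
R(L) = -L
p = 6
U(t, n) = n³ (U(t, n) = n²*n = n³)
K(E) = -48 - E (K(E) = 6*(-2)³ - E = 6*(-8) - E = -48 - E)
K(13)*(c + (-5)²) = (-48 - 1*13)*(52 + (-5)²) = (-48 - 13)*(52 + 25) = -61*77 = -4697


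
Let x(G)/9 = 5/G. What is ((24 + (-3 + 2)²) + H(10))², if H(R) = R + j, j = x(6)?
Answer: 7225/4 ≈ 1806.3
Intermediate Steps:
x(G) = 45/G (x(G) = 9*(5/G) = 45/G)
j = 15/2 (j = 45/6 = 45*(⅙) = 15/2 ≈ 7.5000)
H(R) = 15/2 + R (H(R) = R + 15/2 = 15/2 + R)
((24 + (-3 + 2)²) + H(10))² = ((24 + (-3 + 2)²) + (15/2 + 10))² = ((24 + (-1)²) + 35/2)² = ((24 + 1) + 35/2)² = (25 + 35/2)² = (85/2)² = 7225/4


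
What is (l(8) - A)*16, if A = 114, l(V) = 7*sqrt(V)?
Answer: -1824 + 224*sqrt(2) ≈ -1507.2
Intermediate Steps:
(l(8) - A)*16 = (7*sqrt(8) - 1*114)*16 = (7*(2*sqrt(2)) - 114)*16 = (14*sqrt(2) - 114)*16 = (-114 + 14*sqrt(2))*16 = -1824 + 224*sqrt(2)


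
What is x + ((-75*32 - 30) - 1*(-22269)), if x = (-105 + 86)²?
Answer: 20200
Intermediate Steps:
x = 361 (x = (-19)² = 361)
x + ((-75*32 - 30) - 1*(-22269)) = 361 + ((-75*32 - 30) - 1*(-22269)) = 361 + ((-2400 - 30) + 22269) = 361 + (-2430 + 22269) = 361 + 19839 = 20200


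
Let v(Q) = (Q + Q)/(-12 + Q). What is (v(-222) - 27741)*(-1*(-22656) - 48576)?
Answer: 9346968000/13 ≈ 7.1900e+8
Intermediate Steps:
v(Q) = 2*Q/(-12 + Q) (v(Q) = (2*Q)/(-12 + Q) = 2*Q/(-12 + Q))
(v(-222) - 27741)*(-1*(-22656) - 48576) = (2*(-222)/(-12 - 222) - 27741)*(-1*(-22656) - 48576) = (2*(-222)/(-234) - 27741)*(22656 - 48576) = (2*(-222)*(-1/234) - 27741)*(-25920) = (74/39 - 27741)*(-25920) = -1081825/39*(-25920) = 9346968000/13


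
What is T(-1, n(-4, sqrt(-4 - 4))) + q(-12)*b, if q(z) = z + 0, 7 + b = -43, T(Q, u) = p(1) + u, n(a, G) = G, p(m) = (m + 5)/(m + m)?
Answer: 603 + 2*I*sqrt(2) ≈ 603.0 + 2.8284*I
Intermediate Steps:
p(m) = (5 + m)/(2*m) (p(m) = (5 + m)/((2*m)) = (5 + m)*(1/(2*m)) = (5 + m)/(2*m))
T(Q, u) = 3 + u (T(Q, u) = (1/2)*(5 + 1)/1 + u = (1/2)*1*6 + u = 3 + u)
b = -50 (b = -7 - 43 = -50)
q(z) = z
T(-1, n(-4, sqrt(-4 - 4))) + q(-12)*b = (3 + sqrt(-4 - 4)) - 12*(-50) = (3 + sqrt(-8)) + 600 = (3 + 2*I*sqrt(2)) + 600 = 603 + 2*I*sqrt(2)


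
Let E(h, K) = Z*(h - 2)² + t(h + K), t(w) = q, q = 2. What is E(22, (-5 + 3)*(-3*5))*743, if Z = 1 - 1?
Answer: 1486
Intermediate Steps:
Z = 0
t(w) = 2
E(h, K) = 2 (E(h, K) = 0*(h - 2)² + 2 = 0*(-2 + h)² + 2 = 0 + 2 = 2)
E(22, (-5 + 3)*(-3*5))*743 = 2*743 = 1486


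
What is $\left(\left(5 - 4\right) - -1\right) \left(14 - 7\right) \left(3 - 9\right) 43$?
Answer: $-3612$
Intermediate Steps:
$\left(\left(5 - 4\right) - -1\right) \left(14 - 7\right) \left(3 - 9\right) 43 = \left(1 + 1\right) 7 \left(-6\right) 43 = 2 \left(-42\right) 43 = \left(-84\right) 43 = -3612$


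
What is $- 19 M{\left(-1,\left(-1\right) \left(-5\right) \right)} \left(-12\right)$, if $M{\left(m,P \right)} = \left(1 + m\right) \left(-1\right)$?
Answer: $0$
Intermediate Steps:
$M{\left(m,P \right)} = -1 - m$
$- 19 M{\left(-1,\left(-1\right) \left(-5\right) \right)} \left(-12\right) = - 19 \left(-1 - -1\right) \left(-12\right) = - 19 \left(-1 + 1\right) \left(-12\right) = \left(-19\right) 0 \left(-12\right) = 0 \left(-12\right) = 0$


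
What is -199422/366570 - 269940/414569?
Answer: -10090338051/8442697685 ≈ -1.1952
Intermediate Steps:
-199422/366570 - 269940/414569 = -199422*1/366570 - 269940*1/414569 = -11079/20365 - 269940/414569 = -10090338051/8442697685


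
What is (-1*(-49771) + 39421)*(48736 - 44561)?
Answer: 372376600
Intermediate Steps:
(-1*(-49771) + 39421)*(48736 - 44561) = (49771 + 39421)*4175 = 89192*4175 = 372376600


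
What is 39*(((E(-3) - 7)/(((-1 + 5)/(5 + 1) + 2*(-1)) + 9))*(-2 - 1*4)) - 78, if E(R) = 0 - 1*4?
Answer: 5928/23 ≈ 257.74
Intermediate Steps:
E(R) = -4 (E(R) = 0 - 4 = -4)
39*(((E(-3) - 7)/(((-1 + 5)/(5 + 1) + 2*(-1)) + 9))*(-2 - 1*4)) - 78 = 39*(((-4 - 7)/(((-1 + 5)/(5 + 1) + 2*(-1)) + 9))*(-2 - 1*4)) - 78 = 39*((-11/((4/6 - 2) + 9))*(-2 - 4)) - 78 = 39*(-11/((4*(1/6) - 2) + 9)*(-6)) - 78 = 39*(-11/((2/3 - 2) + 9)*(-6)) - 78 = 39*(-11/(-4/3 + 9)*(-6)) - 78 = 39*(-11/23/3*(-6)) - 78 = 39*(-11*3/23*(-6)) - 78 = 39*(-33/23*(-6)) - 78 = 39*(198/23) - 78 = 7722/23 - 78 = 5928/23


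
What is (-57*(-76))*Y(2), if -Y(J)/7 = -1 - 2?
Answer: 90972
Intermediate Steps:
Y(J) = 21 (Y(J) = -7*(-1 - 2) = -7*(-3) = 21)
(-57*(-76))*Y(2) = -57*(-76)*21 = 4332*21 = 90972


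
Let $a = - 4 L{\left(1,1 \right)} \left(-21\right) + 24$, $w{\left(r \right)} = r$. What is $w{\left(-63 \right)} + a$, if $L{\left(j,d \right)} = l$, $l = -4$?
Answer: $-375$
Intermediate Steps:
$L{\left(j,d \right)} = -4$
$a = -312$ ($a = \left(-4\right) \left(-4\right) \left(-21\right) + 24 = 16 \left(-21\right) + 24 = -336 + 24 = -312$)
$w{\left(-63 \right)} + a = -63 - 312 = -375$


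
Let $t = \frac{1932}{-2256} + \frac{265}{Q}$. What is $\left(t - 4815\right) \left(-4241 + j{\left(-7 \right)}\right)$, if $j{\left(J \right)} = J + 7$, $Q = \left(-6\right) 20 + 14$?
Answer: $\frac{3841714091}{188} \approx 2.0435 \cdot 10^{7}$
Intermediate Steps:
$Q = -106$ ($Q = -120 + 14 = -106$)
$t = - \frac{631}{188}$ ($t = \frac{1932}{-2256} + \frac{265}{-106} = 1932 \left(- \frac{1}{2256}\right) + 265 \left(- \frac{1}{106}\right) = - \frac{161}{188} - \frac{5}{2} = - \frac{631}{188} \approx -3.3564$)
$j{\left(J \right)} = 7 + J$
$\left(t - 4815\right) \left(-4241 + j{\left(-7 \right)}\right) = \left(- \frac{631}{188} - 4815\right) \left(-4241 + \left(7 - 7\right)\right) = - \frac{905851 \left(-4241 + 0\right)}{188} = \left(- \frac{905851}{188}\right) \left(-4241\right) = \frac{3841714091}{188}$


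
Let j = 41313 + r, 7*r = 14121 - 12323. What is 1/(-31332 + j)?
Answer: 7/71665 ≈ 9.7677e-5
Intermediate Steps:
r = 1798/7 (r = (14121 - 12323)/7 = (⅐)*1798 = 1798/7 ≈ 256.86)
j = 290989/7 (j = 41313 + 1798/7 = 290989/7 ≈ 41570.)
1/(-31332 + j) = 1/(-31332 + 290989/7) = 1/(71665/7) = 7/71665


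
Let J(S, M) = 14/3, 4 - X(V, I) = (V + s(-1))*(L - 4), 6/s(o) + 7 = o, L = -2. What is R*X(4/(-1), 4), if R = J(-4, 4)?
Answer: -343/3 ≈ -114.33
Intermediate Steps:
s(o) = 6/(-7 + o)
X(V, I) = -½ + 6*V (X(V, I) = 4 - (V + 6/(-7 - 1))*(-2 - 4) = 4 - (V + 6/(-8))*(-6) = 4 - (V + 6*(-⅛))*(-6) = 4 - (V - ¾)*(-6) = 4 - (-¾ + V)*(-6) = 4 - (9/2 - 6*V) = 4 + (-9/2 + 6*V) = -½ + 6*V)
J(S, M) = 14/3 (J(S, M) = 14*(⅓) = 14/3)
R = 14/3 ≈ 4.6667
R*X(4/(-1), 4) = 14*(-½ + 6*(4/(-1)))/3 = 14*(-½ + 6*(4*(-1)))/3 = 14*(-½ + 6*(-4))/3 = 14*(-½ - 24)/3 = (14/3)*(-49/2) = -343/3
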